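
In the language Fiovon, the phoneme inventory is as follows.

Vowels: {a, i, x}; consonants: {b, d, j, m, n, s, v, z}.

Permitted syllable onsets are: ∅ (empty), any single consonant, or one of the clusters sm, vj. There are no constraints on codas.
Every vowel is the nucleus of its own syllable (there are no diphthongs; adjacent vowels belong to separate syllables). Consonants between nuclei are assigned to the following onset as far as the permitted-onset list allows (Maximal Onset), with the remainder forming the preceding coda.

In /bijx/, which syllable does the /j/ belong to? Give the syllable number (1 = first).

The vowels are i, x — 2 nuclei, so 2 syllables.
σ1/σ2 boundary: just /j/ — single C goes to the following onset.
Syllabification: bi.jx.
The /j/ is in the onset of syllable 2 (/jx/).

2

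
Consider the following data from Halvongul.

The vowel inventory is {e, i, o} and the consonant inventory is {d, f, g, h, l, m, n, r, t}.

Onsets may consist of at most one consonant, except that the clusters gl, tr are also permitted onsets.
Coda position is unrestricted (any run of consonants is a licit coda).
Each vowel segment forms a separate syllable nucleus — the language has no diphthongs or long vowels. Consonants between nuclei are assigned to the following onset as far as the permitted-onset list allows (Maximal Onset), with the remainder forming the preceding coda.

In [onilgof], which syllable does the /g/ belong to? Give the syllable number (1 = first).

The vowels are o, i, o — 3 nuclei, so 3 syllables.
/o…i/ gap (V1→V2): /n/ → onset of the next syllable (single consonants are always licit onsets).
/i…o/ gap (V2→V3): cluster /lg/ — the longest permitted-onset suffix is /g/; onset = /g/, preceding coda = /l/.
Result: o.nil.gof.
The /g/ is in the onset of syllable 3 (/gof/).

3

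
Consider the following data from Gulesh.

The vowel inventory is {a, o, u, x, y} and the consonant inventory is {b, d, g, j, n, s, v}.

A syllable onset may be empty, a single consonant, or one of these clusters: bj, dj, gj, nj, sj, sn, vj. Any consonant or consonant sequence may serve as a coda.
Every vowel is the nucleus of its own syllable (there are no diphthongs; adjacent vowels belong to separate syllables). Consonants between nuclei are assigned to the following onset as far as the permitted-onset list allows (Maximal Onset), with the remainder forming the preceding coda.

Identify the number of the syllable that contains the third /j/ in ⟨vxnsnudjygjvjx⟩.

Vowels present: x, u, y, x; each is a nucleus, giving 4 syllables.
V1 /x/ – V2 /u/: /nsn/ — longest licit onset from the right is /sn/, leaving /n/ as coda.
V2 /u/ – V3 /y/: /dj/ — entire cluster is a permitted onset → onset /dj/, coda ∅.
V3 /y/ – V4 /x/: /gjvj/ splits as /gj/ + /vj/ (/vj/ is the longest suffix that is a licit onset).
So the parse is vxn.snu.djygj.vjx.
The third /j/ is in the onset of syllable 4 (/vjx/).

4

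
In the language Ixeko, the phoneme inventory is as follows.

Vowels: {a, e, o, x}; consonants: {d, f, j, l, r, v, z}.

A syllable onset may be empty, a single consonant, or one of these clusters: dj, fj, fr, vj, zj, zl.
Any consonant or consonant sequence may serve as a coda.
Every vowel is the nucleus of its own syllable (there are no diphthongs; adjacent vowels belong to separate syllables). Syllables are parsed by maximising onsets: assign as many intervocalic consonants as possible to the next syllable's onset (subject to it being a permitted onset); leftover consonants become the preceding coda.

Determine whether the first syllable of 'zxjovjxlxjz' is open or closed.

The vowels are x, o, x, x — 4 nuclei, so 4 syllables.
Between /x/ (V1) and /o/ (V2): /j/ is a single consonant, so it becomes the next onset.
Between /o/ (V2) and /x/ (V3): /vj/ — entire cluster is a permitted onset → onset /vj/, coda ∅.
Between /x/ (V3) and /x/ (V4): /l/ → onset of the next syllable (single consonants are always licit onsets).
Syllabification: zx.jo.vjx.lxjz.
Syllable 1 is /zx/; it ends in its nucleus with no coda, so it is open.

open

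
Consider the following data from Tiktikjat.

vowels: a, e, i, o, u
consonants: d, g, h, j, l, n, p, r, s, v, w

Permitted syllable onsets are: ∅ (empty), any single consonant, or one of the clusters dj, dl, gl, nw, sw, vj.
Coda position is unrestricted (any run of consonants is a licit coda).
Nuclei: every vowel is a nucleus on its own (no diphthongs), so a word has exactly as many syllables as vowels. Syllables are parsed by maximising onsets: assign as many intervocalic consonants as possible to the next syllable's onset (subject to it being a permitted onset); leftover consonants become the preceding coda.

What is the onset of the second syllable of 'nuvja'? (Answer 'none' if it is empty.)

The vowels are u, a — 2 nuclei, so 2 syllables.
σ1/σ2 boundary: /vj/ — entire cluster is a permitted onset → onset /vj/, coda ∅.
Result: nu.vja.
Syllable 2 is /vja/: onset /vj/, nucleus /a/, coda ∅.

vj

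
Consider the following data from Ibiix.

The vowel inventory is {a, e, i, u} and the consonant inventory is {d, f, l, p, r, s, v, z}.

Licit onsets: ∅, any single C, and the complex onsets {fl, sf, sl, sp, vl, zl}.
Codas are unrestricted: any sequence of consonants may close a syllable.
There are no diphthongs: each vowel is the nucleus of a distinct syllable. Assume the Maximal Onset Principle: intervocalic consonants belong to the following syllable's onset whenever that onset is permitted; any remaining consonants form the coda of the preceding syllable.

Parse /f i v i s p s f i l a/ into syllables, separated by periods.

Vowels present: i, i, i, a; each is a nucleus, giving 4 syllables.
/i…i/ gap (V1→V2): /v/ is a single consonant, so it becomes the next onset.
/i…i/ gap (V2→V3): /spsf/ — longest licit onset from the right is /sf/, leaving /sp/ as coda.
/i…a/ gap (V3→V4): /l/ is a single consonant, so it becomes the next onset.

fi.visp.sfi.la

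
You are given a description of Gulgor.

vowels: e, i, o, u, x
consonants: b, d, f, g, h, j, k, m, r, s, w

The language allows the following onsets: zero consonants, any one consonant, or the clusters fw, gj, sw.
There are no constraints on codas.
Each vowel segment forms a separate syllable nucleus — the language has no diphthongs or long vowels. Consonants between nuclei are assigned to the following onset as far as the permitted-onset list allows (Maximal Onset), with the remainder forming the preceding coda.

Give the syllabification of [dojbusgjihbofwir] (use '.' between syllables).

doj.bus.gjih.bo.fwir

The vowels are o, u, i, o, i — 5 nuclei, so 5 syllables.
/o…u/ gap (V1→V2): /jb/; trying suffixes from longest down, /b/ is the first permitted one, so coda /j/ | onset /b/.
/u…i/ gap (V2→V3): /sgj/ — longest licit onset from the right is /gj/, leaving /s/ as coda.
/i…o/ gap (V3→V4): cluster /hb/ — the longest permitted-onset suffix is /b/; onset = /b/, preceding coda = /h/.
/o…i/ gap (V4→V5): /fw/ is a licit onset in full, so it all attaches to the next syllable.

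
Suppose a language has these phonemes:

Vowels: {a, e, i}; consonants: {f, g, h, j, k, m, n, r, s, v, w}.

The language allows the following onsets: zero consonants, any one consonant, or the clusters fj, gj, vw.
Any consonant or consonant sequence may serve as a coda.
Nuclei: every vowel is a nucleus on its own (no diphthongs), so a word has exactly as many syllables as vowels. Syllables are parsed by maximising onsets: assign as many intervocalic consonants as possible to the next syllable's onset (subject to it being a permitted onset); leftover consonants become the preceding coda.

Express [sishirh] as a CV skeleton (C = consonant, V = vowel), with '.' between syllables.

Vowels present: i, i; each is a nucleus, giving 2 syllables.
Between /i/ (V1) and /i/ (V2): /sh/; trying suffixes from longest down, /h/ is the first permitted one, so coda /s/ | onset /h/.
Result: sis.hirh.
Mapping each syllable to C/V: /sis/ → CVC, /hirh/ → CVCC.

CVC.CVCC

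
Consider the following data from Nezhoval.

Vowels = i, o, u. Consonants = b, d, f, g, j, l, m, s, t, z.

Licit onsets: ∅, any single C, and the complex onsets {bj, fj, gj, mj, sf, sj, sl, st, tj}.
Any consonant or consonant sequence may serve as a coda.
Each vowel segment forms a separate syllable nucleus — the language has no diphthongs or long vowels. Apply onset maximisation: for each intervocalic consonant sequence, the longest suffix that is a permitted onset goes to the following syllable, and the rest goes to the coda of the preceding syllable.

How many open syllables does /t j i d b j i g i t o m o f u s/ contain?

Nuclei (vowels): i, i, i, o, o, u → 6 syllables.
σ1/σ2 boundary: cluster /dbj/ — the longest permitted-onset suffix is /bj/; onset = /bj/, preceding coda = /d/.
σ2/σ3 boundary: /g/ → onset of the next syllable (single consonants are always licit onsets).
σ3/σ4 boundary: /t/ → onset of the next syllable (single consonants are always licit onsets).
σ4/σ5 boundary: /m/ → onset of the next syllable (single consonants are always licit onsets).
σ5/σ6 boundary: /f/ is a single consonant, so it becomes the next onset.
Syllabification: tjid.bji.gi.to.mo.fus.
Classifying each syllable: /tjid/ (closed), /bji/ (open), /gi/ (open), /to/ (open), /mo/ (open), /fus/ (closed).
Open syllables: 4.

4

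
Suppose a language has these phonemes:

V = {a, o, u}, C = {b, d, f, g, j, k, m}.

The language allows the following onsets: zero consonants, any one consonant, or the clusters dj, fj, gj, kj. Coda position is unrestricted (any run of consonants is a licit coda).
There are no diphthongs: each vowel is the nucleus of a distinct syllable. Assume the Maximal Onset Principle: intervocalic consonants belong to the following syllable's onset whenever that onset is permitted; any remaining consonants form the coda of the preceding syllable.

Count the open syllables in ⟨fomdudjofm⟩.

The vowels are o, u, o — 3 nuclei, so 3 syllables.
V1 /o/ – V2 /u/: cluster /md/ — the longest permitted-onset suffix is /d/; onset = /d/, preceding coda = /m/.
V2 /u/ – V3 /o/: cluster /dj/ — /dj/ is itself a permitted onset, so the whole cluster goes right; preceding coda = ∅.
Result: fom.du.djofm.
Classifying each syllable: /fom/ (closed), /du/ (open), /djofm/ (closed).
Open syllables: 1.

1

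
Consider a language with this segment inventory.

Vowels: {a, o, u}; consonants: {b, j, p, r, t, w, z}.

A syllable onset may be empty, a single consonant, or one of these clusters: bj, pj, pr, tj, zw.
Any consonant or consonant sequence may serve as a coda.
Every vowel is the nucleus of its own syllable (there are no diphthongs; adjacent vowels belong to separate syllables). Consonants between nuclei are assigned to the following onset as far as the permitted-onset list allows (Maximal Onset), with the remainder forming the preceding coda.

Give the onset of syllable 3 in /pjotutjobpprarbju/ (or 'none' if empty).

tj

The vowels are o, u, o, a, u — 5 nuclei, so 5 syllables.
/o…u/ gap (V1→V2): /t/ is a single consonant, so it becomes the next onset.
/u…o/ gap (V2→V3): /tj/ — entire cluster is a permitted onset → onset /tj/, coda ∅.
/o…a/ gap (V3→V4): /bppr/ splits as /bp/ + /pr/ (/pr/ is the longest suffix that is a licit onset).
/a…u/ gap (V4→V5): /rbj/ splits as /r/ + /bj/ (/bj/ is the longest suffix that is a licit onset).
Syllabification: pjo.tu.tjobp.prar.bju.
Syllable 3 is /tjobp/: onset /tj/, nucleus /o/, coda /bp/.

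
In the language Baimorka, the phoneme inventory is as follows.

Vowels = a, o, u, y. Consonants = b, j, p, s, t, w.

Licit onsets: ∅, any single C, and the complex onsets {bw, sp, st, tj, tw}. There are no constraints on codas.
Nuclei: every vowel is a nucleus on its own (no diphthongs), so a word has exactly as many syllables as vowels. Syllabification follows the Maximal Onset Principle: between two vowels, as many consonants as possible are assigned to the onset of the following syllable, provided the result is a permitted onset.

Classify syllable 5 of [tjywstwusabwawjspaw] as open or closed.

closed

Nuclei (vowels): y, u, a, a, a → 5 syllables.
σ1/σ2 boundary: cluster /wstw/ — the longest permitted-onset suffix is /tw/; onset = /tw/, preceding coda = /ws/.
σ2/σ3 boundary: /s/ is a single consonant, so it becomes the next onset.
σ3/σ4 boundary: /bw/ — entire cluster is a permitted onset → onset /bw/, coda ∅.
σ4/σ5 boundary: /wjsp/ — longest licit onset from the right is /sp/, leaving /wj/ as coda.
Result: tjyws.twu.sa.bwawj.spaw.
Syllable 5 is /spaw/ with coda /w/, so it is closed.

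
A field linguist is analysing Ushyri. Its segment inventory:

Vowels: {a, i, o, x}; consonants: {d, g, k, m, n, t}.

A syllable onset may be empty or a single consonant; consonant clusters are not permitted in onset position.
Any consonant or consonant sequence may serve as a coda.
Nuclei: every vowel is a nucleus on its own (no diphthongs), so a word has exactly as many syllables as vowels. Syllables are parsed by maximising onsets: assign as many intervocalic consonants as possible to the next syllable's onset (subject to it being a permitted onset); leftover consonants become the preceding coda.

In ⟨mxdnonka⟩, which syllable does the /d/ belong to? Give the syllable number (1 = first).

1

Vowels present: x, o, a; each is a nucleus, giving 3 syllables.
Between /x/ (V1) and /o/ (V2): /dn/ — longest licit onset from the right is /n/, leaving /d/ as coda.
Between /o/ (V2) and /a/ (V3): /nk/ splits as /n/ + /k/ (/k/ is the longest suffix that is a licit onset).
Syllabification: mxd.non.ka.
The /d/ is in the coda of syllable 1 (/mxd/).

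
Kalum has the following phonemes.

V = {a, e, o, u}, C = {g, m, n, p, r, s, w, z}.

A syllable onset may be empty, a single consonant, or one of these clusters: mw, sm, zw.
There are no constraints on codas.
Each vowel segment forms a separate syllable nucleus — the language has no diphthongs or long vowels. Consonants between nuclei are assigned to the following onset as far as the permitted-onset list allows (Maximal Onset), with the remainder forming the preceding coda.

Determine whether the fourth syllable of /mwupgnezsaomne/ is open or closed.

Vowels present: u, e, a, o, e; each is a nucleus, giving 5 syllables.
/u…e/ gap (V1→V2): /pgn/; trying suffixes from longest down, /n/ is the first permitted one, so coda /pg/ | onset /n/.
/e…a/ gap (V2→V3): /zs/; trying suffixes from longest down, /s/ is the first permitted one, so coda /z/ | onset /s/.
/a…o/ gap (V3→V4): hiatus — the boundary sits between the two vowels.
/o…e/ gap (V4→V5): /mn/ — longest licit onset from the right is /n/, leaving /m/ as coda.
Putting it together: mwupg.nez.sa.om.ne.
Syllable 4 is /om/ with coda /m/, so it is closed.

closed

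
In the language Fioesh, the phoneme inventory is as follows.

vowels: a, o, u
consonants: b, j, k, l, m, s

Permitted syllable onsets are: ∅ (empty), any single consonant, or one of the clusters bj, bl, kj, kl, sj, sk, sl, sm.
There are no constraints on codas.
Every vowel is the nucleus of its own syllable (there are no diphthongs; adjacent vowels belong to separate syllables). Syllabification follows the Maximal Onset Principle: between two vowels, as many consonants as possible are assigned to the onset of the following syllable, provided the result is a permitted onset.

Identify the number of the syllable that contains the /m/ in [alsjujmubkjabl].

The vowels are a, u, u, a — 4 nuclei, so 4 syllables.
/a…u/ gap (V1→V2): /lsj/ — longest licit onset from the right is /sj/, leaving /l/ as coda.
/u…u/ gap (V2→V3): /jm/ — longest licit onset from the right is /m/, leaving /j/ as coda.
/u…a/ gap (V3→V4): /bkj/; trying suffixes from longest down, /kj/ is the first permitted one, so coda /b/ | onset /kj/.
Syllabification: al.sjuj.mub.kjabl.
The /m/ is in the onset of syllable 3 (/mub/).

3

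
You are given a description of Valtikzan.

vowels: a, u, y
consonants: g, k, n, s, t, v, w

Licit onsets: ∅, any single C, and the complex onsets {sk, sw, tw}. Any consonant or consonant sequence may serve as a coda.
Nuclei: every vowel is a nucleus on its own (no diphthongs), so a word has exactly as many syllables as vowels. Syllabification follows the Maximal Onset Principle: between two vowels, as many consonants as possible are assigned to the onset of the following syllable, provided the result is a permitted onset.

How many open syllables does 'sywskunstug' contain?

Vowels present: y, u, u; each is a nucleus, giving 3 syllables.
σ1/σ2 boundary: cluster /wsk/ — the longest permitted-onset suffix is /sk/; onset = /sk/, preceding coda = /w/.
σ2/σ3 boundary: cluster /nst/ — the longest permitted-onset suffix is /t/; onset = /t/, preceding coda = /ns/.
So the parse is syw.skuns.tug.
Classifying each syllable: /syw/ (closed), /skuns/ (closed), /tug/ (closed).
Open syllables: 0.

0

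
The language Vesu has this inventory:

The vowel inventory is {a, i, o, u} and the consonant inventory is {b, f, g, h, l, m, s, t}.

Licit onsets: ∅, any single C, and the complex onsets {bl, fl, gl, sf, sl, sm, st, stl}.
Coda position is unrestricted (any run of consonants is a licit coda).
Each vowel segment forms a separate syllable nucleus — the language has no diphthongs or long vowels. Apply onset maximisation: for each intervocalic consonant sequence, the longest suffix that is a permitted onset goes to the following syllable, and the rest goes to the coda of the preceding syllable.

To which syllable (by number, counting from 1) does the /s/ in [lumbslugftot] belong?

Nuclei (vowels): u, u, o → 3 syllables.
/u…u/ gap (V1→V2): cluster /mbsl/ — the longest permitted-onset suffix is /sl/; onset = /sl/, preceding coda = /mb/.
/u…o/ gap (V2→V3): cluster /gft/ — the longest permitted-onset suffix is /t/; onset = /t/, preceding coda = /gf/.
Syllabification: lumb.slugf.tot.
The /s/ is in the onset of syllable 2 (/slugf/).

2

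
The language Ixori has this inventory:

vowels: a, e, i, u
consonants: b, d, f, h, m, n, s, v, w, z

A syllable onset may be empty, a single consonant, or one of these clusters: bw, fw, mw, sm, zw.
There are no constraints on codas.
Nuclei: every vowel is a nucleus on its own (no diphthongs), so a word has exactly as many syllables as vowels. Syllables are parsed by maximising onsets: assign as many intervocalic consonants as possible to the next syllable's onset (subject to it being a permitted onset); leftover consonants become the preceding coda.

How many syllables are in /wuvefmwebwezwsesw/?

The vowels are u, e, e, e, e — 5 nuclei, so 5 syllables.

5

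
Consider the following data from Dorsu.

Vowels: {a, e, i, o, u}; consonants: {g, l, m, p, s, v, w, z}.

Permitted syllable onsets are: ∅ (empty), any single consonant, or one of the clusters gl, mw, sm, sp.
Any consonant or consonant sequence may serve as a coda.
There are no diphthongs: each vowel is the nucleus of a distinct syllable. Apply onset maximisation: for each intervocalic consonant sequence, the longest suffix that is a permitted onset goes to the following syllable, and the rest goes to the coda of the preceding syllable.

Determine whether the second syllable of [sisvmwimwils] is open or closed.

The vowels are i, i, i — 3 nuclei, so 3 syllables.
Between /i/ (V1) and /i/ (V2): cluster /svmw/ — the longest permitted-onset suffix is /mw/; onset = /mw/, preceding coda = /sv/.
Between /i/ (V2) and /i/ (V3): cluster /mw/ — /mw/ is itself a permitted onset, so the whole cluster goes right; preceding coda = ∅.
Syllabification: sisv.mwi.mwils.
Syllable 2 is /mwi/; it ends in its nucleus with no coda, so it is open.

open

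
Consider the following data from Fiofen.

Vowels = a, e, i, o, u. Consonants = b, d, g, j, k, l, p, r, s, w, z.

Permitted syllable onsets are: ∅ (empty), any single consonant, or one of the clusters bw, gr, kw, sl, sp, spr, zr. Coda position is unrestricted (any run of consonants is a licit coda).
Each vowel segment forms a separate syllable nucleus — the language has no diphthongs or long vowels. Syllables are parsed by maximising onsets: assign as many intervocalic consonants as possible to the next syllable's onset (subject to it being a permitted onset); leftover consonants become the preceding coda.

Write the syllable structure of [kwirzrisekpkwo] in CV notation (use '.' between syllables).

CCVC.CCV.CVCC.CCV

Vowels present: i, i, e, o; each is a nucleus, giving 4 syllables.
V1 /i/ – V2 /i/: /rzr/ splits as /r/ + /zr/ (/zr/ is the longest suffix that is a licit onset).
V2 /i/ – V3 /e/: just /s/ — single C goes to the following onset.
V3 /e/ – V4 /o/: /kpkw/ splits as /kp/ + /kw/ (/kw/ is the longest suffix that is a licit onset).
Result: kwir.zri.sekp.kwo.
Mapping each syllable to C/V: /kwir/ → CCVC, /zri/ → CCV, /sekp/ → CVCC, /kwo/ → CCV.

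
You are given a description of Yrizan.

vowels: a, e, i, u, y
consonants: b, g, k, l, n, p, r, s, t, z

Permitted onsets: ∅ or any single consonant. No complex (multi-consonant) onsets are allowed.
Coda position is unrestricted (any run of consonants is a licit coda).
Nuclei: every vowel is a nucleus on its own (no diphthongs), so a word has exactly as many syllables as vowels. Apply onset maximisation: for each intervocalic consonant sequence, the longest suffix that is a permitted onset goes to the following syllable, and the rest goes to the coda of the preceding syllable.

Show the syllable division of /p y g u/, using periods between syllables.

Nuclei (vowels): y, u → 2 syllables.
Between /y/ (V1) and /u/ (V2): /g/ → onset of the next syllable (single consonants are always licit onsets).

py.gu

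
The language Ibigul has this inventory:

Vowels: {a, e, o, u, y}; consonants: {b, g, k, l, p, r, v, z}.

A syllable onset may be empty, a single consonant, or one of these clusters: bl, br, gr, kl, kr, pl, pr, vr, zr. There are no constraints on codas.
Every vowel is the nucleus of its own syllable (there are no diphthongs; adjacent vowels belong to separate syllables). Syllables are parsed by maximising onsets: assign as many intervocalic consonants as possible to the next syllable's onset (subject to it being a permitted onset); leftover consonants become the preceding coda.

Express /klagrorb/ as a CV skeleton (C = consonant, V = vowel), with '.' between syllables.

CCV.CCVCC

Nuclei (vowels): a, o → 2 syllables.
/a…o/ gap (V1→V2): cluster /gr/ — /gr/ is itself a permitted onset, so the whole cluster goes right; preceding coda = ∅.
Putting it together: kla.grorb.
Mapping each syllable to C/V: /kla/ → CCV, /grorb/ → CCVCC.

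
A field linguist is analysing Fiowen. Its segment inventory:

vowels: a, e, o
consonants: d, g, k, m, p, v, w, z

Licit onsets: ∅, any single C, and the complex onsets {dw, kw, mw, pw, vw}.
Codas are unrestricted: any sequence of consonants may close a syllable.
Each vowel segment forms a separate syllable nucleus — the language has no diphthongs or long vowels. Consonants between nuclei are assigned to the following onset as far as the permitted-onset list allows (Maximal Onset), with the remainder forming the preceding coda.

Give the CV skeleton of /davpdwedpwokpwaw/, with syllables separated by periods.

CVCC.CCVC.CCVC.CCVC

The vowels are a, e, o, a — 4 nuclei, so 4 syllables.
V1 /a/ – V2 /e/: /vpdw/ splits as /vp/ + /dw/ (/dw/ is the longest suffix that is a licit onset).
V2 /e/ – V3 /o/: cluster /dpw/ — the longest permitted-onset suffix is /pw/; onset = /pw/, preceding coda = /d/.
V3 /o/ – V4 /a/: /kpw/ splits as /k/ + /pw/ (/pw/ is the longest suffix that is a licit onset).
Putting it together: davp.dwed.pwok.pwaw.
Mapping each syllable to C/V: /davp/ → CVCC, /dwed/ → CCVC, /pwok/ → CCVC, /pwaw/ → CCVC.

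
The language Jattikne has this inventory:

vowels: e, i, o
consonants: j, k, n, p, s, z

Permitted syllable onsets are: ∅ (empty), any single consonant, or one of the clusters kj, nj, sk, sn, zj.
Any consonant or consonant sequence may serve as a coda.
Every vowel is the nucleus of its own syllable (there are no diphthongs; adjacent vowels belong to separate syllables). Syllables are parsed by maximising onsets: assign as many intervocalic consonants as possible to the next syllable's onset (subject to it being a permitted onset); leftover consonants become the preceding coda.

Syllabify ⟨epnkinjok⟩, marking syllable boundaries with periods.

epn.ki.njok

The vowels are e, i, o — 3 nuclei, so 3 syllables.
σ1/σ2 boundary: /pnk/ splits as /pn/ + /k/ (/k/ is the longest suffix that is a licit onset).
σ2/σ3 boundary: /nj/ is a licit onset in full, so it all attaches to the next syllable.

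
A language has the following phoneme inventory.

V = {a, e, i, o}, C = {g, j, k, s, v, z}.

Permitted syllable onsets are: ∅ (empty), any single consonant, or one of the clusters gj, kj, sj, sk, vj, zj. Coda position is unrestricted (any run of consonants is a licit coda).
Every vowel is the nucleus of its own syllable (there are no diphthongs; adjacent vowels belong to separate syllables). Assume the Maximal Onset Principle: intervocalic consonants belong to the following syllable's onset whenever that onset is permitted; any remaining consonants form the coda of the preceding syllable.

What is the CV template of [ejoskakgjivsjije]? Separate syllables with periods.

The vowels are e, o, a, i, i, e — 6 nuclei, so 6 syllables.
σ1/σ2 boundary: just /j/ — single C goes to the following onset.
σ2/σ3 boundary: /sk/ — entire cluster is a permitted onset → onset /sk/, coda ∅.
σ3/σ4 boundary: cluster /kgj/ — the longest permitted-onset suffix is /gj/; onset = /gj/, preceding coda = /k/.
σ4/σ5 boundary: /vsj/ — longest licit onset from the right is /sj/, leaving /v/ as coda.
σ5/σ6 boundary: just /j/ — single C goes to the following onset.
Putting it together: e.jo.skak.gjiv.sji.je.
Mapping each syllable to C/V: /e/ → V, /jo/ → CV, /skak/ → CCVC, /gjiv/ → CCVC, /sji/ → CCV, /je/ → CV.

V.CV.CCVC.CCVC.CCV.CV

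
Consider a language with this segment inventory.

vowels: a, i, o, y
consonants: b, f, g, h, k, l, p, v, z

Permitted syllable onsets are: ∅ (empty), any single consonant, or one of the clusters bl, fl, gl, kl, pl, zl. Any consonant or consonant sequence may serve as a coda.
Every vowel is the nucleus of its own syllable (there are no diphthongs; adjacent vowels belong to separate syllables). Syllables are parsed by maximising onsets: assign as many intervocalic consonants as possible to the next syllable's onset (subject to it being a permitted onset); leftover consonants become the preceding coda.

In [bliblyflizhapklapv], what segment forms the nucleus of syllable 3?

Vowels present: i, y, i, a, a; each is a nucleus, giving 5 syllables.
The third nucleus (vowel 3 from the left) is /i/.

i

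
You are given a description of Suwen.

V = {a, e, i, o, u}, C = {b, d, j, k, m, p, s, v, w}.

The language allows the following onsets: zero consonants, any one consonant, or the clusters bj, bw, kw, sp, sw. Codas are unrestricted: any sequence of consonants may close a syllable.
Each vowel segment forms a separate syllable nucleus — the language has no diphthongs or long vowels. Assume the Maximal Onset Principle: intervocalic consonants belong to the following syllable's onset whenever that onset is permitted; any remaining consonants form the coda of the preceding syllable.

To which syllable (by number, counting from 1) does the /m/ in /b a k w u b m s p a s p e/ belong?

2

The vowels are a, u, a, e — 4 nuclei, so 4 syllables.
σ1/σ2 boundary: cluster /kw/ — /kw/ is itself a permitted onset, so the whole cluster goes right; preceding coda = ∅.
σ2/σ3 boundary: /bmsp/ splits as /bm/ + /sp/ (/sp/ is the longest suffix that is a licit onset).
σ3/σ4 boundary: cluster /sp/ — /sp/ is itself a permitted onset, so the whole cluster goes right; preceding coda = ∅.
So the parse is ba.kwubm.spa.spe.
The /m/ is in the coda of syllable 2 (/kwubm/).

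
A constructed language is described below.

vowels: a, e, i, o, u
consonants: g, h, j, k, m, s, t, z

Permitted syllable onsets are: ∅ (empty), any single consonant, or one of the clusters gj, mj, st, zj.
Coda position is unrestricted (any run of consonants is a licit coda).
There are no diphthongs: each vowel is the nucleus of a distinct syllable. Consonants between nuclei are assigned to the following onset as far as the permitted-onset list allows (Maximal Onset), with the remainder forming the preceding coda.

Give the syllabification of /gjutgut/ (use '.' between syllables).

gjut.gut

The vowels are u, u — 2 nuclei, so 2 syllables.
σ1/σ2 boundary: /tg/; trying suffixes from longest down, /g/ is the first permitted one, so coda /t/ | onset /g/.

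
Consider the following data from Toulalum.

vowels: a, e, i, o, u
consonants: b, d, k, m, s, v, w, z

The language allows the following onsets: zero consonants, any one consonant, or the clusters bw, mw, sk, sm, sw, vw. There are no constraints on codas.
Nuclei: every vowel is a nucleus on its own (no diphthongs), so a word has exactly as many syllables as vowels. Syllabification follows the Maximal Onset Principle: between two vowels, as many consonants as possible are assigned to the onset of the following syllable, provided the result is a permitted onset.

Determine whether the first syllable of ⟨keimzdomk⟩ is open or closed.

open

Vowels present: e, i, o; each is a nucleus, giving 3 syllables.
σ1/σ2 boundary: hiatus — the boundary sits between the two vowels.
σ2/σ3 boundary: cluster /mzd/ — the longest permitted-onset suffix is /d/; onset = /d/, preceding coda = /mz/.
Result: ke.imz.domk.
Syllable 1 is /ke/; it ends in its nucleus with no coda, so it is open.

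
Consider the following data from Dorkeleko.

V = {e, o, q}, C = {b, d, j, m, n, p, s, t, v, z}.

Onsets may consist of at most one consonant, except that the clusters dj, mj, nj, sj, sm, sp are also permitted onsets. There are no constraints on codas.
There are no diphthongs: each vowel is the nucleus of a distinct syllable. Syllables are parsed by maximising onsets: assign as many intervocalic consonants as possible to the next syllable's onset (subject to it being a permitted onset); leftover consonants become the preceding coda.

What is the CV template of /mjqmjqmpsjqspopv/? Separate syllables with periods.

Nuclei (vowels): q, q, q, o → 4 syllables.
σ1/σ2 boundary: cluster /mj/ — /mj/ is itself a permitted onset, so the whole cluster goes right; preceding coda = ∅.
σ2/σ3 boundary: /mpsj/; trying suffixes from longest down, /sj/ is the first permitted one, so coda /mp/ | onset /sj/.
σ3/σ4 boundary: cluster /sp/ — /sp/ is itself a permitted onset, so the whole cluster goes right; preceding coda = ∅.
So the parse is mjq.mjqmp.sjq.spopv.
Mapping each syllable to C/V: /mjq/ → CCV, /mjqmp/ → CCVCC, /sjq/ → CCV, /spopv/ → CCVCC.

CCV.CCVCC.CCV.CCVCC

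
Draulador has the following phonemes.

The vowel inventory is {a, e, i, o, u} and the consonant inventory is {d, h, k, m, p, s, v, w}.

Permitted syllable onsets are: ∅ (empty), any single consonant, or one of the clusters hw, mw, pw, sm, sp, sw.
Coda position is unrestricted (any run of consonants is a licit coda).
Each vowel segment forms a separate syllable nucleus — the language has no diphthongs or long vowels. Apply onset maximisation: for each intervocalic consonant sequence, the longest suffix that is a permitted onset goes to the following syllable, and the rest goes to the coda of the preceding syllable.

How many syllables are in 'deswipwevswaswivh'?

5

Nuclei (vowels): e, i, e, a, i → 5 syllables.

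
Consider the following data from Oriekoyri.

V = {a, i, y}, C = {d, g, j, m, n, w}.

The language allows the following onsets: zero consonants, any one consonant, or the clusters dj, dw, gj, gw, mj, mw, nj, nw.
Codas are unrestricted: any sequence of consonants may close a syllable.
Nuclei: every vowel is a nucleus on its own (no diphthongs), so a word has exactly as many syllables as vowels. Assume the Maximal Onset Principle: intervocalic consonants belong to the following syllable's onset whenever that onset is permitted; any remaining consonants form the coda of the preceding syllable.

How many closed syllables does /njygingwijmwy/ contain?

The vowels are y, i, i, y — 4 nuclei, so 4 syllables.
Between /y/ (V1) and /i/ (V2): just /g/ — single C goes to the following onset.
Between /i/ (V2) and /i/ (V3): /ngw/ — longest licit onset from the right is /gw/, leaving /n/ as coda.
Between /i/ (V3) and /y/ (V4): cluster /jmw/ — the longest permitted-onset suffix is /mw/; onset = /mw/, preceding coda = /j/.
Syllabification: njy.gin.gwij.mwy.
Classifying each syllable: /njy/ (open), /gin/ (closed), /gwij/ (closed), /mwy/ (open).
Closed syllables: 2.

2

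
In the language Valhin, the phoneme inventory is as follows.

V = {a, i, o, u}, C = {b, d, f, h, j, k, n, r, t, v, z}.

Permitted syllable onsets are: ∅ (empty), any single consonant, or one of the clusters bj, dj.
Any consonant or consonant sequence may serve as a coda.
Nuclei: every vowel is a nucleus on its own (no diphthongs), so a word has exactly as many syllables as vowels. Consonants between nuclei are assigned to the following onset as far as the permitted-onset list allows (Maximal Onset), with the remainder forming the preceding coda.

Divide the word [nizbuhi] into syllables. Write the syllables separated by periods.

niz.bu.hi

Vowels present: i, u, i; each is a nucleus, giving 3 syllables.
V1 /i/ – V2 /u/: /zb/ — longest licit onset from the right is /b/, leaving /z/ as coda.
V2 /u/ – V3 /i/: /h/ is a single consonant, so it becomes the next onset.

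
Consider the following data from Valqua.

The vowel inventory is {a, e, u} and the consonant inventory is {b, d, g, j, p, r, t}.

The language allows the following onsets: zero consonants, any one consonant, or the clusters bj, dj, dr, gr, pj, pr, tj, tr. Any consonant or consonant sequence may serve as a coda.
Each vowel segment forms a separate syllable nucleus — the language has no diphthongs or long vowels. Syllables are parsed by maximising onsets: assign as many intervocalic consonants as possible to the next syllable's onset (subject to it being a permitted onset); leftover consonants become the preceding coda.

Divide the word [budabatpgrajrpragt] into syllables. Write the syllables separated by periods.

bu.da.batp.grajr.pragt

Vowels present: u, a, a, a, a; each is a nucleus, giving 5 syllables.
/u…a/ gap (V1→V2): /d/ is a single consonant, so it becomes the next onset.
/a…a/ gap (V2→V3): just /b/ — single C goes to the following onset.
/a…a/ gap (V3→V4): /tpgr/; trying suffixes from longest down, /gr/ is the first permitted one, so coda /tp/ | onset /gr/.
/a…a/ gap (V4→V5): /jrpr/; trying suffixes from longest down, /pr/ is the first permitted one, so coda /jr/ | onset /pr/.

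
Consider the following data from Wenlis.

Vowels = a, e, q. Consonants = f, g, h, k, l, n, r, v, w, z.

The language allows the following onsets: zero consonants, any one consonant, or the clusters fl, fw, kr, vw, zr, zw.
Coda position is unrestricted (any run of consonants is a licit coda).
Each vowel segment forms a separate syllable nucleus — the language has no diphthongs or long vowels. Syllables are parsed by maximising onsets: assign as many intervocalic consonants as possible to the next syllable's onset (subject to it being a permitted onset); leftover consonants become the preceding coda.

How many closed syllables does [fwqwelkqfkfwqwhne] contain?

Nuclei (vowels): q, e, q, q, e → 5 syllables.
/q…e/ gap (V1→V2): /w/ is a single consonant, so it becomes the next onset.
/e…q/ gap (V2→V3): /lk/ — longest licit onset from the right is /k/, leaving /l/ as coda.
/q…q/ gap (V3→V4): /fkfw/ — longest licit onset from the right is /fw/, leaving /fk/ as coda.
/q…e/ gap (V4→V5): /whn/ — longest licit onset from the right is /n/, leaving /wh/ as coda.
Putting it together: fwq.wel.kqfk.fwqwh.ne.
Classifying each syllable: /fwq/ (open), /wel/ (closed), /kqfk/ (closed), /fwqwh/ (closed), /ne/ (open).
Closed syllables: 3.

3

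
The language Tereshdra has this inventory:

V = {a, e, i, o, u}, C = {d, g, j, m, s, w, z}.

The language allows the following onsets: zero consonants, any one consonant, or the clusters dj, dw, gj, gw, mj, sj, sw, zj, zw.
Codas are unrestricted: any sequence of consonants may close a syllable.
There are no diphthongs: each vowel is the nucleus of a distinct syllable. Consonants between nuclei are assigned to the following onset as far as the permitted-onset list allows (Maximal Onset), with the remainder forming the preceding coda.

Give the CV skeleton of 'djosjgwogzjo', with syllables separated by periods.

CCVCC.CCVC.CCV

Nuclei (vowels): o, o, o → 3 syllables.
/o…o/ gap (V1→V2): /sjgw/ splits as /sj/ + /gw/ (/gw/ is the longest suffix that is a licit onset).
/o…o/ gap (V2→V3): /gzj/; trying suffixes from longest down, /zj/ is the first permitted one, so coda /g/ | onset /zj/.
So the parse is djosj.gwog.zjo.
Mapping each syllable to C/V: /djosj/ → CCVCC, /gwog/ → CCVC, /zjo/ → CCV.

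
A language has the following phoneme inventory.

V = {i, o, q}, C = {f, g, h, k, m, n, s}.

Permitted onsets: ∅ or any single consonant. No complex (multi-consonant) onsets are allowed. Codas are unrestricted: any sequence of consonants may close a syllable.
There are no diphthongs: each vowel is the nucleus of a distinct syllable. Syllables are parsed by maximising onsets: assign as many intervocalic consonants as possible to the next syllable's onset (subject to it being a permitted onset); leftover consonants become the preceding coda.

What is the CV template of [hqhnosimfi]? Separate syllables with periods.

The vowels are q, o, i, i — 4 nuclei, so 4 syllables.
/q…o/ gap (V1→V2): cluster /hn/ — the longest permitted-onset suffix is /n/; onset = /n/, preceding coda = /h/.
/o…i/ gap (V2→V3): just /s/ — single C goes to the following onset.
/i…i/ gap (V3→V4): /mf/ splits as /m/ + /f/ (/f/ is the longest suffix that is a licit onset).
So the parse is hqh.no.sim.fi.
Mapping each syllable to C/V: /hqh/ → CVC, /no/ → CV, /sim/ → CVC, /fi/ → CV.

CVC.CV.CVC.CV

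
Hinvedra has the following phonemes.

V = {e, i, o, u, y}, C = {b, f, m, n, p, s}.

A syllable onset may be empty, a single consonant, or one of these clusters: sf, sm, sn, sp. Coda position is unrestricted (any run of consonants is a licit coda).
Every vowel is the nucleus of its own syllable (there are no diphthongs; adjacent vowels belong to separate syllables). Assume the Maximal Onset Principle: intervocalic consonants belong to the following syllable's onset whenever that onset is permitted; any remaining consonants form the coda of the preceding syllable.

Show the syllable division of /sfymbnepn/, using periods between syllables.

sfymb.nepn

The vowels are y, e — 2 nuclei, so 2 syllables.
Between /y/ (V1) and /e/ (V2): /mbn/; trying suffixes from longest down, /n/ is the first permitted one, so coda /mb/ | onset /n/.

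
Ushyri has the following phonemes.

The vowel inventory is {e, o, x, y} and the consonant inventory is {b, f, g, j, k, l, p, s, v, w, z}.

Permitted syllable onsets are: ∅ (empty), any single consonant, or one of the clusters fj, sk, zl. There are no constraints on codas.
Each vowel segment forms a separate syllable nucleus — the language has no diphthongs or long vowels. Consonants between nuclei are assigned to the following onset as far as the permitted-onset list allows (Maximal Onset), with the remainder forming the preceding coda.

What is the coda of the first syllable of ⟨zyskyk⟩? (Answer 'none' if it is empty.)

The vowels are y, y — 2 nuclei, so 2 syllables.
/y…y/ gap (V1→V2): /sk/ — entire cluster is a permitted onset → onset /sk/, coda ∅.
So the parse is zy.skyk.
Syllable 1 is /zy/: onset /z/, nucleus /y/, coda ∅.

none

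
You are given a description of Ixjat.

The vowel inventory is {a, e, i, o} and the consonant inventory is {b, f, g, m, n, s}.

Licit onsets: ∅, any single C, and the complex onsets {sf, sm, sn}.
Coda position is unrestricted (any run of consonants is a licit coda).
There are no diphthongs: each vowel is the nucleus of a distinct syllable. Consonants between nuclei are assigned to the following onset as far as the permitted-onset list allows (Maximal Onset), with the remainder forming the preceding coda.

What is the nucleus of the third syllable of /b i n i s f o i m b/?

Nuclei (vowels): i, i, o, i → 4 syllables.
The third nucleus (vowel 3 from the left) is /o/.

o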